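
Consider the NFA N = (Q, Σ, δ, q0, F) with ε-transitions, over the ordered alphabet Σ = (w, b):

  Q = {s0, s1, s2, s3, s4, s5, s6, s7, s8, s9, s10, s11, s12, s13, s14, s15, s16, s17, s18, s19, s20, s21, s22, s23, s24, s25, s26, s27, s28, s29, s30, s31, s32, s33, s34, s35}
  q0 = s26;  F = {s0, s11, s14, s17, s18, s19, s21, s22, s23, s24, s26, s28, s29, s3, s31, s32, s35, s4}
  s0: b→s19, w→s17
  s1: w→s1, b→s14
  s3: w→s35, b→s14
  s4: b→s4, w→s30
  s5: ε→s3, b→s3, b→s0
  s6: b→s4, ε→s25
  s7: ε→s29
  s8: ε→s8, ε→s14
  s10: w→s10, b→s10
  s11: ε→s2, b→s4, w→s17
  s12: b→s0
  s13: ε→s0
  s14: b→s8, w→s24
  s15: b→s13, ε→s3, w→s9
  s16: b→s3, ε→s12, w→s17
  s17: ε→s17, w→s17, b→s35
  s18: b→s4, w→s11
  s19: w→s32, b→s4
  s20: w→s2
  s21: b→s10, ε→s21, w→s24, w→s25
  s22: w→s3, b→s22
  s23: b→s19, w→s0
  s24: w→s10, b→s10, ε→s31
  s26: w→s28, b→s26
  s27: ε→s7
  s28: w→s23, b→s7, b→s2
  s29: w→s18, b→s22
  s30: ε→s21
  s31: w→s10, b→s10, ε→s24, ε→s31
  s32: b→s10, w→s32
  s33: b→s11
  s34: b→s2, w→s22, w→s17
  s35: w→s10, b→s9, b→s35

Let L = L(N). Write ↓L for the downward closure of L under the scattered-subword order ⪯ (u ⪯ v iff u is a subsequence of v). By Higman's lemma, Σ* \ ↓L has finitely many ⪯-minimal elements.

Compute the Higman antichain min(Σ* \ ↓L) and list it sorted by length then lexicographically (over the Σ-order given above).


|Q|=36, |F|=18, |δ|=72 (16 ε).
min D↑ (18 st, q0=0, F={14}): 0:w→1,b→0 1:w→2,b→3 2:w→4,b→5 3:w→6,b→7 4:w→8,b→5 5:w→9,b→10 6:w→11,b→10 7:w→12,b→7 8:w→8,b→13 9:w→9,b→14 10:w→15,b→10 11:w→8,b→10 12:w→13,b→16 13:w→14,b→13 14:w→14,b→14 15:w→17,b→14 16:w→17,b→16 17:w→14,b→14.
'wwbwb': run [25, 24, 20, 13, 7, 1] end={s10} rej; 5/5 del acc.
'wwwwbw': run [25, 24, 20, 15, 10, 3, 1] end={s10} rej; 6/6 single-dels accept.
'wbbwww': run [25, 24, 21, 13, 11, 6, 1] end={s10} ∉↓L; 6/6 del acc.
3 words, ⪯-incomp.

A = [wwbwb, wwwwbw, wbbwww].


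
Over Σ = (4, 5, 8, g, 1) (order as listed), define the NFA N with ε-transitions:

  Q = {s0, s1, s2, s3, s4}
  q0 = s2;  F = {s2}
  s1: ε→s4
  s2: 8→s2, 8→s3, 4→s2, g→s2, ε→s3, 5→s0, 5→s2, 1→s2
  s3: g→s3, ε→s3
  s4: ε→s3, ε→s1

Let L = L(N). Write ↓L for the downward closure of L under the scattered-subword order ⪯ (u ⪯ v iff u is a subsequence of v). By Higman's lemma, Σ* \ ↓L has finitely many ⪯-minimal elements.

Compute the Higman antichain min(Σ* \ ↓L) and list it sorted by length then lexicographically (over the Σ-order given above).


min(Σ*\↓L) = [].

|Q|=5, |F|=1, |δ|=13 (5 ε).
min D↑ (1 st, q0=0, F={}): 0:4→0,5→0,8→0,g→0,1→0 [Hopcroft].
L(D↑) = ∅; no obstructions.


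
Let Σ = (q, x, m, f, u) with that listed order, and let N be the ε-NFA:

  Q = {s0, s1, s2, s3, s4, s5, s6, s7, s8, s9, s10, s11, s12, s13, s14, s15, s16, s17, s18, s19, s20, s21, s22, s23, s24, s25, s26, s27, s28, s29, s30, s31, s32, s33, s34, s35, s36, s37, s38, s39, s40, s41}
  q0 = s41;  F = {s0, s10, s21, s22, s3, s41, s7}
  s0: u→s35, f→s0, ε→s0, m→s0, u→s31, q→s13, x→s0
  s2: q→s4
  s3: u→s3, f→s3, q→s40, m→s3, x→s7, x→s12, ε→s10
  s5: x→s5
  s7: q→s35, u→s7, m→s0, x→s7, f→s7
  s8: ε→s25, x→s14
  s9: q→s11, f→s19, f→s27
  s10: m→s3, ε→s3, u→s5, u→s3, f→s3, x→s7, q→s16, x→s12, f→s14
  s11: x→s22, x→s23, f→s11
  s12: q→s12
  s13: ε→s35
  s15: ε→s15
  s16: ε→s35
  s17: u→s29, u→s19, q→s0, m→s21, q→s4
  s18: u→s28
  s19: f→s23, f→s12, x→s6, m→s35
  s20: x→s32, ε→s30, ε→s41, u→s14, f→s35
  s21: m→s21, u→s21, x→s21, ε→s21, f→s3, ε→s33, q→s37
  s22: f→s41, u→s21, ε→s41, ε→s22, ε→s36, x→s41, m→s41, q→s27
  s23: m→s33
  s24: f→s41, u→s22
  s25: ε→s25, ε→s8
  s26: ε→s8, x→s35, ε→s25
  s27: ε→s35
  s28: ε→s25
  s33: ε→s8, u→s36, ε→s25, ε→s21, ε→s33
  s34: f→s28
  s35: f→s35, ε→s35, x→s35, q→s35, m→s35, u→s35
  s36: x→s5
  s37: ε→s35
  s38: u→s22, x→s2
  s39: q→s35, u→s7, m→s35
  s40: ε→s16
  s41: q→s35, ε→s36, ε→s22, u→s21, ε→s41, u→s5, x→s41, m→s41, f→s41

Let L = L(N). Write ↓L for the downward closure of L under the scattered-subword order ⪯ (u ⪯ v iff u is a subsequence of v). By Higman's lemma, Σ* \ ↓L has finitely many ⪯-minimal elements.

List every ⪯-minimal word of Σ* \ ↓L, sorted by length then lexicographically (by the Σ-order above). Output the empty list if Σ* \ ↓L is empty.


|Q|=42, |F|=7, |δ|=111 (30 ε).
min D↑ (6 st, q0=0, F={1}): 0:q→1,x→0,m→0,f→0,u→2 1:q→1,x→1,m→1,f→1,u→1 2:q→1,x→2,m→2,f→3,u→2 3:q→1,x→4,m→3,f→3,u→3 4:q→1,x→4,m→5,f→4,u→4 5:q→1,x→5,m→5,f→5,u→1 (ε-aug+det+¬).
'q': N↓-sim [21, 7] end={s12,s13,s16,s27,s35,s37,s40} — reject; 1/1 single-dels accept.
'ufxmu': N↓-sim [21, 18, 12, 7, 4, 2] end={s31,s35} ∉↓L; 5/5 del acc.
2 words, ⪯-incomp.

min(Σ*\↓L) = [q, ufxmu].


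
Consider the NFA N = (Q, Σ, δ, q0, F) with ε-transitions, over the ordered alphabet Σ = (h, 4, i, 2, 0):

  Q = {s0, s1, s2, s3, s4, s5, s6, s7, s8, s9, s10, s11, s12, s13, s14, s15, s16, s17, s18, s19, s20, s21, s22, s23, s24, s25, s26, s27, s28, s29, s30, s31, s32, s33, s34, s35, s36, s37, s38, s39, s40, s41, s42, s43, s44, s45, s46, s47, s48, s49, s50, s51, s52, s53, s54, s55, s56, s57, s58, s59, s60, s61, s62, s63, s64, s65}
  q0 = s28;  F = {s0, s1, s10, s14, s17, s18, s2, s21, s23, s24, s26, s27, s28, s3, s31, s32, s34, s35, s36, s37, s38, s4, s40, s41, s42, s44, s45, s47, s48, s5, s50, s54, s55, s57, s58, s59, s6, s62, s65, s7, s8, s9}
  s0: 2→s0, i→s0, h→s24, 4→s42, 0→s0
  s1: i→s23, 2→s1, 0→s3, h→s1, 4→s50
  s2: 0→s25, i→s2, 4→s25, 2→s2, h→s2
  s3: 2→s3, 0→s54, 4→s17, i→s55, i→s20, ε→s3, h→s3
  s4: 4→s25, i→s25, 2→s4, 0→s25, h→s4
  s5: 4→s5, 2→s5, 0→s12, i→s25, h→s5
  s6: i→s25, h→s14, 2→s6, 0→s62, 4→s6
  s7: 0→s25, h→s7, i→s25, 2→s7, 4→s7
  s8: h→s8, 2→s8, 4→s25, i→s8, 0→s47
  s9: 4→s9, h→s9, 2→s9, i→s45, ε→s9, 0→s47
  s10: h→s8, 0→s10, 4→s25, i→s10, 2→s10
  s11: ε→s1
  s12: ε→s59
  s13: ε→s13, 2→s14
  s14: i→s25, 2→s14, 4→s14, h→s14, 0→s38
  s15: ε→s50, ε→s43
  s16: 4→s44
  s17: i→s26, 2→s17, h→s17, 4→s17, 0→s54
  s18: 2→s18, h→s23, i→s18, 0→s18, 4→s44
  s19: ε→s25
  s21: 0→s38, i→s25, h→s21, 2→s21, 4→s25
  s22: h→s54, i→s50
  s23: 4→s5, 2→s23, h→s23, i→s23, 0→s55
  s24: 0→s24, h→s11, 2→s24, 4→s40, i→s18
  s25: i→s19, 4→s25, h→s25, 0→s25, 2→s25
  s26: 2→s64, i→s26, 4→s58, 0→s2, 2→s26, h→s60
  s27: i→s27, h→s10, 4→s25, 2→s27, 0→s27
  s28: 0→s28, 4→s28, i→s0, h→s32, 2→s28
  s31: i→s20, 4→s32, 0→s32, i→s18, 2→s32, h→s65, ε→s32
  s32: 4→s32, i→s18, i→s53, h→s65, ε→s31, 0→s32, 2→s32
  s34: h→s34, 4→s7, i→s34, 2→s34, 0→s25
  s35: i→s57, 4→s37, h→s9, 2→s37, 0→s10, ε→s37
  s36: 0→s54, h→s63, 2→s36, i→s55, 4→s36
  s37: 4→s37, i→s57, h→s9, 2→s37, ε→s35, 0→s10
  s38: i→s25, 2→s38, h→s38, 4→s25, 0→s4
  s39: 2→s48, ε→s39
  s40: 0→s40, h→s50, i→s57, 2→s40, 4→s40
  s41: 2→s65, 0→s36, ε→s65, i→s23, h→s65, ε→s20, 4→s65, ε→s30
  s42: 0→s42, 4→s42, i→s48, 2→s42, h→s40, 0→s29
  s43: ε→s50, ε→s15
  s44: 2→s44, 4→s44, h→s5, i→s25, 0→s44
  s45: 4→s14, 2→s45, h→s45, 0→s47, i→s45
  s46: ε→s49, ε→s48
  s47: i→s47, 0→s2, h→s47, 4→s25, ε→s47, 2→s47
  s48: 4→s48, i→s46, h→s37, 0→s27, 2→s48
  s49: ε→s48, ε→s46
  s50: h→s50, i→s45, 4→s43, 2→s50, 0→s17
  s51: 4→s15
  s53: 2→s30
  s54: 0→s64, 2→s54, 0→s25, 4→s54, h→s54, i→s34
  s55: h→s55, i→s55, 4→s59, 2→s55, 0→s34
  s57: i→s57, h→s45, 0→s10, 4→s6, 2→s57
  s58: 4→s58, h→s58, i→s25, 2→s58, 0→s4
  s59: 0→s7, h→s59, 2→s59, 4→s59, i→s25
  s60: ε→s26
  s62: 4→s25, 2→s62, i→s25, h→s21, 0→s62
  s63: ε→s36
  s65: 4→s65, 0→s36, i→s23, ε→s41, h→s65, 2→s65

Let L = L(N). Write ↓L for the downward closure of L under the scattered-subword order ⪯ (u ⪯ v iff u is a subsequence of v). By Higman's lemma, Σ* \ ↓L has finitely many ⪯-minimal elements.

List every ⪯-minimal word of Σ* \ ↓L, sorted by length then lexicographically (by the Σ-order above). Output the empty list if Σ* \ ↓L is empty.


|Q|=66, |F|=42, |δ|=254 (26 ε).
min D↑ (40 st, q0=0, F={16}): 0:h→1,4→0,i→2,2→0,0→0 1:h→3,4→1,i→4,2→1,0→1 2:h→5,4→6,i→2,2→2,0→2 3:h→3,4→3,i→7,2→3,0→8 4:h→7,4→9,i→4,2→4,0→4 5:h→10,4→11,i→4,2→5,0→5 6:h→11,4→6,i→12,2→6,0→6 7:h→7,4→13,i→7,2→7,0→14 8:h→8,4→8,i→14,2→8,0→15 9:h→13,4→9,i→16,2→9,0→9 10:h→10,4→17,i→7,2→10,0→18 11:h→17,4→11,i→19,2→11,0→11 12:h→20,4→12,i→12,2→12,0→21 13:h→13,4→13,i→16,2→13,0→22 14:h→14,4→22,i→14,2→14,0→23 15:h→15,4→15,i→23,2→15,0→16 16:h→16,4→16,i→16,2→16,0→16 17:h→17,4→17,i→24,2→17,0→25 18:h→18,4→25,i→14,2→18,0→15 19:h→24,4→26,i→19,2→19,0→27 20:h→28,4→20,i→19,2→20,0→27 21:h→27,4→16,i→21,2→21,0→21 22:h→22,4→22,i→16,2→22,0→29 23:h→23,4→29,i→23,2→23,0→16 24:h→24,4→30,i→24,2→24,0→31 25:h→25,4→25,i→32,2→25,0→15 26:h→30,4→26,i→16,2→26,0→33 27:h→34,4→16,i→27,2→27,0→27 28:h→28,4→28,i→24,2→28,0→31 29:h→29,4→29,i→16,2→29,0→16 30:h→30,4→30,i→16,2→30,0→35 31:h→31,4→16,i→31,2→31,0→36 32:h→32,4→37,i→32,2→32,0→36 33:h→38,4→16,i→16,2→33,0→33 34:h→34,4→16,i→34,2→34,0→31 35:h→35,4→16,i→16,2→35,0→39 36:h→36,4→16,i→36,2→36,0→16 37:h→37,4→37,i→16,2→37,0→39 38:h→38,4→16,i→16,2→38,0→35 39:h→39,4→16,i→16,2→39,0→16.
'hi4i': |S_i|=[57, 49, 30, 14, 2] end={s19,s25} ∉↓L; 4/4 single-dels accept.
'hh000': run [57, 49, 36, 21, 8, 3] end={s19,s25,s64} ∉↓L; 5/5 del acc.
'i4i04': |S_i|=[57, 50, 39, 27, 11, 2] end={s19,s25} ∉↓L; 5/5 single-dels accept.
3 words, ⪯-incomp.

Antichain: [hi4i, hh000, i4i04].


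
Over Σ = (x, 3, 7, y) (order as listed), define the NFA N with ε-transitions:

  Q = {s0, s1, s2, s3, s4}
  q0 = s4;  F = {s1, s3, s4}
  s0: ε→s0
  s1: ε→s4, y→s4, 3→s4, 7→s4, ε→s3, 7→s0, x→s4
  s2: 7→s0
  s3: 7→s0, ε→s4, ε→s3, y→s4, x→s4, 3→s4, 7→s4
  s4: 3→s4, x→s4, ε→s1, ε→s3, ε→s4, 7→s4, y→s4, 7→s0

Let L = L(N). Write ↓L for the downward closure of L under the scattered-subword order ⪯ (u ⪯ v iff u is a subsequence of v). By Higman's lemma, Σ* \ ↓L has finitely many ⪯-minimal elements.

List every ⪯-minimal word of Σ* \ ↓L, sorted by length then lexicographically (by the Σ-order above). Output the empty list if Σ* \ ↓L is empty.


min(Σ*\↓L) = [].

|Q|=5, |F|=3, |δ|=24 (8 ε).
min D↑ (1 st, q0=0, F={}): 0:x→0,3→0,7→0,y→0.
L(D↑) = ∅; no obstructions.


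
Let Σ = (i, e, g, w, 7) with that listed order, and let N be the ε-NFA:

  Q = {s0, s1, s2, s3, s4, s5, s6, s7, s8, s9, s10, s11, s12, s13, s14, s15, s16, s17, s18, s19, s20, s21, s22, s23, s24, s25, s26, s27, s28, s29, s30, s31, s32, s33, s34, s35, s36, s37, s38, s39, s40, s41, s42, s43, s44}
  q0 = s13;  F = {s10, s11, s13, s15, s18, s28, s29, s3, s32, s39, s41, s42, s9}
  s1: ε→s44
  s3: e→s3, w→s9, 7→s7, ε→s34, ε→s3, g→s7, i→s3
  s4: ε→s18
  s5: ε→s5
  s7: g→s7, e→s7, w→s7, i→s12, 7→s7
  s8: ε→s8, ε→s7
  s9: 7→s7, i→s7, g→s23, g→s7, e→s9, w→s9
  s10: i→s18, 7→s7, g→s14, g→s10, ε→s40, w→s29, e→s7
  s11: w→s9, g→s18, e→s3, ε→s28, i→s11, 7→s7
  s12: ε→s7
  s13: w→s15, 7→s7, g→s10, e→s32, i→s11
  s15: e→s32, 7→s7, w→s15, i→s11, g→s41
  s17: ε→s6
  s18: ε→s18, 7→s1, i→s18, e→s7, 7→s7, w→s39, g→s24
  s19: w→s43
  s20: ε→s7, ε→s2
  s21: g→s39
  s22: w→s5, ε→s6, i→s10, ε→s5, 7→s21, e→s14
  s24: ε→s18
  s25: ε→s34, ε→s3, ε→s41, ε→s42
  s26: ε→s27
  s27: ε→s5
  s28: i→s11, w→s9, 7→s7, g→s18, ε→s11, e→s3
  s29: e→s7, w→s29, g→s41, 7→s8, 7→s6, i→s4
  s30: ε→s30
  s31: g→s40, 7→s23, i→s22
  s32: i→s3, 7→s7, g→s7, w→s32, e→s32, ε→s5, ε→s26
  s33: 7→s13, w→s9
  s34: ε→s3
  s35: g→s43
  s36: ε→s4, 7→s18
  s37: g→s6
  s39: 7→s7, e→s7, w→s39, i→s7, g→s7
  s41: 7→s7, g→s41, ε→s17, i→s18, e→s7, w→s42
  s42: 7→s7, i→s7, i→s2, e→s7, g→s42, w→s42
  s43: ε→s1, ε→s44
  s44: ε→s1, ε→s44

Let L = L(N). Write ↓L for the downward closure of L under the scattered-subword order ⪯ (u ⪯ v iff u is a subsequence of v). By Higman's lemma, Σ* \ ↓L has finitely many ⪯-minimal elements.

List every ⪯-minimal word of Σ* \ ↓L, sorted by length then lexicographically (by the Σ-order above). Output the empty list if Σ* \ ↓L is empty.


|Q|=45, |F|=13, |δ|=123 (34 ε).
min D↑ (13 st, q0=0, F={5}): 0:i→1,e→2,g→3,w→4,7→5 1:i→1,e→6,g→7,w→8,7→5 2:i→6,e→2,g→5,w→2,7→5 3:i→7,e→5,g→3,w→9,7→5 4:i→1,e→2,g→10,w→4,7→5 5:i→5,e→5,g→5,w→5,7→5 6:i→6,e→6,g→5,w→8,7→5 7:i→7,e→5,g→7,w→11,7→5 8:i→5,e→8,g→5,w→8,7→5 9:i→7,e→5,g→10,w→9,7→5 10:i→7,e→5,g→10,w→12,7→5 11:i→5,e→5,g→5,w→11,7→5 12:i→5,e→5,g→12,w→12,7→5 (ε-aug+det+¬).
'7': run [30, 6] end={s1,s12,s44,s6,s7,s8} rej; 1/1 del acc.
'eg': run [30, 10, 3] end={s12,s23,s7} rej; 2/2 del acc.
'ge': run [30, 19, 2] end={s12,s7} — reject; 2/2 del acc.
'iwi': N↓-sim [30, 15, 5, 2] end={s12,s7} ∉↓L; 3/3 del acc.
'iwg': |S_i|=[30, 15, 5, 3] end={s12,s23,s7} — reject; 3/3 single-dels accept.
'wgwi': N↓-sim [30, 26, 13, 5, 3] end={s12,s2,s7} ∉↓L; 4/4 single-dels accept.
6 obstructions.

min(Σ*\↓L) = [7, eg, ge, iwi, iwg, wgwi].


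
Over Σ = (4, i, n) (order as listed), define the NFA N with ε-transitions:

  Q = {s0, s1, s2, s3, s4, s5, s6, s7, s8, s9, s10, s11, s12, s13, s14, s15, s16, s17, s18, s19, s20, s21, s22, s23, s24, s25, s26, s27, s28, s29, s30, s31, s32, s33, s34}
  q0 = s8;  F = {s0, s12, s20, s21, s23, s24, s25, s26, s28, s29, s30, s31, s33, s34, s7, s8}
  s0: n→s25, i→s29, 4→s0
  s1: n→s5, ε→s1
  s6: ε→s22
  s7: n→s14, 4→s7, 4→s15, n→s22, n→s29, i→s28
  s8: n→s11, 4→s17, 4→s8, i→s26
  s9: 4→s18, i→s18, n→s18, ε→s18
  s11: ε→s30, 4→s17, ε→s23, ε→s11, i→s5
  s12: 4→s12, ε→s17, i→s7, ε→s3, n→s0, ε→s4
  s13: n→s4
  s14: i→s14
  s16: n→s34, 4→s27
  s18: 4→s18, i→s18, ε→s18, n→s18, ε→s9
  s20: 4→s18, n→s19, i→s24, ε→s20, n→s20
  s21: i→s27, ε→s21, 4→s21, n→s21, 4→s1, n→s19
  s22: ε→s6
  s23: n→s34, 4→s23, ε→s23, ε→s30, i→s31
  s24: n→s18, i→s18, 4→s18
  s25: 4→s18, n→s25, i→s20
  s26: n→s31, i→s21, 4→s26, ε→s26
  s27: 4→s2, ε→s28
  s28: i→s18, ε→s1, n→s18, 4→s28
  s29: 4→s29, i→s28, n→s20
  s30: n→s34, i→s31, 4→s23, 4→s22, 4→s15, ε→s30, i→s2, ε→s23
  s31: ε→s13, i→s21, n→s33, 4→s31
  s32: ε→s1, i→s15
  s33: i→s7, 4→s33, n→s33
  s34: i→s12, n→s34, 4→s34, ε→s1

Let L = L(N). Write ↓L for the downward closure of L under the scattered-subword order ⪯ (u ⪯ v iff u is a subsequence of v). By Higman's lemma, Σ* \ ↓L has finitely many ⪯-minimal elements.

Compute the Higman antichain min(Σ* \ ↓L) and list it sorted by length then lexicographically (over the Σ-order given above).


min(Σ*\↓L) = [iiii, iiin, nninn4].

|Q|=35, |F|=16, |δ|=97 (24 ε).
min D↑ (16 st, q0=0, F={9}): 0:4→0,i→1,n→2 1:4→1,i→3,n→4 2:4→2,i→4,n→5 3:4→3,i→6,n→3 4:4→4,i→3,n→7 5:4→5,i→8,n→5 6:4→6,i→9,n→9 7:4→7,i→10,n→7 8:4→8,i→10,n→11 9:4→9,i→9,n→9 10:4→10,i→6,n→12 11:4→11,i→12,n→13 12:4→12,i→6,n→14 13:4→9,i→14,n→13 14:4→9,i→15,n→14 15:4→9,i→9,n→9 [Hopcroft].
'iiii': |S_i|=[32, 27, 17, 9, 3] end={s14,s18,s9} rej; 4/4 del acc.
'iiin': |S_i|=[32, 27, 17, 9, 3] end={s18,s5,s9} ∉↓L; 4/4 deletions ∈↓L.
'nninn4': run [32, 30, 25, 22, 14, 7, 2] end={s18,s9} — reject; 6/6 deletions ∈↓L.
3 words, ⪯-incomp.


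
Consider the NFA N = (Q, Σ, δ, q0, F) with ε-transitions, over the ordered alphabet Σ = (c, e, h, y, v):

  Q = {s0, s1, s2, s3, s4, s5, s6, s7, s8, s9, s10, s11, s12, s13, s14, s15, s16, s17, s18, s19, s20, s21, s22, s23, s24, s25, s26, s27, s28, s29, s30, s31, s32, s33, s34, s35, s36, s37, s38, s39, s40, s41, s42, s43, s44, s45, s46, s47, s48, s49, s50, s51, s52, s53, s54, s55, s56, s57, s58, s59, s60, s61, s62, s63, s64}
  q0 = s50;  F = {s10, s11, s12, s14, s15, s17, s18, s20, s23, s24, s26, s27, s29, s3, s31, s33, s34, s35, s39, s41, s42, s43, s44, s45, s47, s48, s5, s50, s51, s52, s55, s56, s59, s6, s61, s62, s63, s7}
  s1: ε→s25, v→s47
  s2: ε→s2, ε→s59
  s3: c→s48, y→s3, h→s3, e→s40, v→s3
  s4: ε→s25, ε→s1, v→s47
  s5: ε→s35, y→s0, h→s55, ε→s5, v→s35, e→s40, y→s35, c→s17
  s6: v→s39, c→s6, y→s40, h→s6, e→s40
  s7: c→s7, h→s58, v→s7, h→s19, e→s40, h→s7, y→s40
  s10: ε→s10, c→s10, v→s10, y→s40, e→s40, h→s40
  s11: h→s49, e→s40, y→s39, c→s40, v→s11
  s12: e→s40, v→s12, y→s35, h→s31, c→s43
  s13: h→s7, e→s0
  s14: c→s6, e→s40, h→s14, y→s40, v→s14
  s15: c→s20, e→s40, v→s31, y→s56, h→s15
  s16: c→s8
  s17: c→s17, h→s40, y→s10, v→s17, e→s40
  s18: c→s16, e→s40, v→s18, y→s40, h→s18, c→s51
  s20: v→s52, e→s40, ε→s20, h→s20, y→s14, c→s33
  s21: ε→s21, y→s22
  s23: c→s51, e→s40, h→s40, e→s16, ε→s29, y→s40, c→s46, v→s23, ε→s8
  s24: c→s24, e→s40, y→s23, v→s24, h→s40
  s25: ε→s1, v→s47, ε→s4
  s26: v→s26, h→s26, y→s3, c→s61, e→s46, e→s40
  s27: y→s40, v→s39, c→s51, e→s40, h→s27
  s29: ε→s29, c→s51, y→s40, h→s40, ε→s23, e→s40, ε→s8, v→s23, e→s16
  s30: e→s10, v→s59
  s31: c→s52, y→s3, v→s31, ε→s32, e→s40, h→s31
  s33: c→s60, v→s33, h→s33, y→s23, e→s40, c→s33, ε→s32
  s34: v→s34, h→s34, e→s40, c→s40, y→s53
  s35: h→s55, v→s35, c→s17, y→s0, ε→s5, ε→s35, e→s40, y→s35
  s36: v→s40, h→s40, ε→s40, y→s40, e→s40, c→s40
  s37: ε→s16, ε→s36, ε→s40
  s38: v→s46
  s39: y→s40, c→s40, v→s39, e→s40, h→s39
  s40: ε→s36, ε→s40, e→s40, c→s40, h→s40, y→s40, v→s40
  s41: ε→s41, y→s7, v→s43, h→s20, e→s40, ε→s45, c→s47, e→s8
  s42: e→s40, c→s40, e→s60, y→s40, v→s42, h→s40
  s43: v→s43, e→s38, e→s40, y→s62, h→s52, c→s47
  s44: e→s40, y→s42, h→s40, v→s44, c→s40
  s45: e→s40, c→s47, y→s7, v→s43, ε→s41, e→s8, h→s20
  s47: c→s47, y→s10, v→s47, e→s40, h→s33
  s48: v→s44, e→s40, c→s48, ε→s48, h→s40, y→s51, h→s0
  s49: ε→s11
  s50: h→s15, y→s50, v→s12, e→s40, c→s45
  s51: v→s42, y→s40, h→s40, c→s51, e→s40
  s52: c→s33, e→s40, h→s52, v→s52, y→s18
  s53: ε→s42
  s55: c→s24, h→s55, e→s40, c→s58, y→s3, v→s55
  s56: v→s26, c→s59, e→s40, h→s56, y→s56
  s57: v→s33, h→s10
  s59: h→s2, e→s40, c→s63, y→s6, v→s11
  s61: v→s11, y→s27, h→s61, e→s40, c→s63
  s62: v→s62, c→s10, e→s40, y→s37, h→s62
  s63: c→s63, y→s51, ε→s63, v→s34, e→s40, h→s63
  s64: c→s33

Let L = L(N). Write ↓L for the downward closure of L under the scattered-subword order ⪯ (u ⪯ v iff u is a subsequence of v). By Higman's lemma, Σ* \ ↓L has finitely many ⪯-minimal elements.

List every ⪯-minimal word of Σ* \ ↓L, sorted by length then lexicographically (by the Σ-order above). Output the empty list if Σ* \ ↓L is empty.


|Q|=65, |F|=38, |δ|=263 (34 ε).
min D↑ (36 st, q0=0, F={2}): 0:c→1,e→2,h→3,y→0,v→4 1:c→5,e→2,h→6,y→7,v→8 2:c→2,e→2,h→2,y→2,v→2 3:c→6,e→2,h→3,y→9,v→10 4:c→8,e→2,h→10,y→11,v→4 5:c→5,e→2,h→12,y→13,v→5 6:c→12,e→2,h→6,y→14,v→15 7:c→7,e→2,h→7,y→2,v→7 8:c→5,e→2,h→15,y→16,v→8 9:c→17,e→2,h→9,y→9,v→18 10:c→15,e→2,h→10,y→19,v→10 11:c→20,e→2,h→21,y→11,v→11 12:c→12,e→2,h→12,y→22,v→12 13:c→13,e→2,h→2,y→2,v→13 14:c→23,e→2,h→14,y→2,v→14 15:c→12,e→2,h→15,y→24,v→15 16:c→13,e→2,h→16,y→2,v→16 17:c→25,e→2,h→17,y→23,v→26 18:c→27,e→2,h→18,y→19,v→18 19:c→28,e→2,h→19,y→19,v→19 20:c→20,e→2,h→2,y→13,v→20 21:c→29,e→2,h→21,y→19,v→21 22:c→30,e→2,h→2,y→2,v→22 23:c→23,e→2,h→23,y→2,v→31 24:c→30,e→2,h→24,y→2,v→24 25:c→25,e→2,h→25,y→30,v→32 26:c→2,e→2,h→26,y→31,v→26 27:c→25,e→2,h→27,y→33,v→26 28:c→28,e→2,h→2,y→30,v→34 29:c→29,e→2,h→2,y→22,v→29 30:c→30,e→2,h→2,y→2,v→35 31:c→2,e→2,h→31,y→2,v→31 32:c→2,e→2,h→32,y→35,v→32 33:c→30,e→2,h→33,y→2,v→31 34:c→2,e→2,h→2,y→35,v→34 35:c→2,e→2,h→2,y→2,v→35 [Hopcroft].
'e': N↓-sim [53, 7] end={s16,s36,s38,s40,s46,s60,s8} ∉↓L; 1/1 del acc.
'cyy': run [53, 43, 22, 5] end={s16,s36,s37,s40,s8} — reject; 3/3 del acc.
'ccyh': |S_i|=[53, 43, 27, 12, 2] end={s36,s40} ∉↓L; 4/4 del acc.
'vych': |S_i|=[53, 45, 27, 17, 3] end={s0,s36,s40} rej; 4/4 single-dels accept.
'hycvc': N↓-sim [53, 43, 30, 22, 10, 2] end={s36,s40} ∉↓L; 5/5 single-dels accept.
5 words, ⪯-incomp.

A = [e, cyy, ccyh, vych, hycvc].


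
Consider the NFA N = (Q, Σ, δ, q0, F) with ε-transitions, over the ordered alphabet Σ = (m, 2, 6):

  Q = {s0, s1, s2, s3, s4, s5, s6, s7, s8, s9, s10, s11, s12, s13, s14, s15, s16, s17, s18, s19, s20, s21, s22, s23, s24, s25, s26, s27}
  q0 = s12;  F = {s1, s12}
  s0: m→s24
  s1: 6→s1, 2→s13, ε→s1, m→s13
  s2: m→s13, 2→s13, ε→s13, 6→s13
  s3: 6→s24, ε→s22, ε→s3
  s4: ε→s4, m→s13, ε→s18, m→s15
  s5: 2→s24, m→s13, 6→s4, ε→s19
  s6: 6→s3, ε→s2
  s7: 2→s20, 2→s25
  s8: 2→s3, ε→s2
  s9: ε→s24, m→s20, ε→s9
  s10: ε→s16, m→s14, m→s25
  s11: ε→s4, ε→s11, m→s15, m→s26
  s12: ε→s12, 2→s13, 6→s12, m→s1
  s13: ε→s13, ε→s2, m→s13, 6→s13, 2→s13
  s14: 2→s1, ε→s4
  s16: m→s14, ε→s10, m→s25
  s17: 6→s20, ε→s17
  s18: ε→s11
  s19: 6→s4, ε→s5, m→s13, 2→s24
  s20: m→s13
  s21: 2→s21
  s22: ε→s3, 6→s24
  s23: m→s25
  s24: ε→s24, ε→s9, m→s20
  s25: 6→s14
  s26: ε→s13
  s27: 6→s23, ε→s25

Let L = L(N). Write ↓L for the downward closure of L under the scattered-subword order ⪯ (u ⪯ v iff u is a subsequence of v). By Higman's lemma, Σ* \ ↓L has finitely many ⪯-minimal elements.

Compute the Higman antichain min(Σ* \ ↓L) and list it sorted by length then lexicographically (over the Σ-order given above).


A = [2, mm].

|Q|=28, |F|=2, |δ|=69 (27 ε).
min D↑ (3 st, q0=0, F={2}): 0:m→1,2→2,6→0 1:m→2,2→2,6→1 2:m→2,2→2,6→2.
'2': run [4, 2] end={s13,s2} rej; 1/1 del acc.
'mm': N↓-sim [4, 3, 2] end={s13,s2} rej; 2/2 deletions ∈↓L.
2 minimals (antichain).


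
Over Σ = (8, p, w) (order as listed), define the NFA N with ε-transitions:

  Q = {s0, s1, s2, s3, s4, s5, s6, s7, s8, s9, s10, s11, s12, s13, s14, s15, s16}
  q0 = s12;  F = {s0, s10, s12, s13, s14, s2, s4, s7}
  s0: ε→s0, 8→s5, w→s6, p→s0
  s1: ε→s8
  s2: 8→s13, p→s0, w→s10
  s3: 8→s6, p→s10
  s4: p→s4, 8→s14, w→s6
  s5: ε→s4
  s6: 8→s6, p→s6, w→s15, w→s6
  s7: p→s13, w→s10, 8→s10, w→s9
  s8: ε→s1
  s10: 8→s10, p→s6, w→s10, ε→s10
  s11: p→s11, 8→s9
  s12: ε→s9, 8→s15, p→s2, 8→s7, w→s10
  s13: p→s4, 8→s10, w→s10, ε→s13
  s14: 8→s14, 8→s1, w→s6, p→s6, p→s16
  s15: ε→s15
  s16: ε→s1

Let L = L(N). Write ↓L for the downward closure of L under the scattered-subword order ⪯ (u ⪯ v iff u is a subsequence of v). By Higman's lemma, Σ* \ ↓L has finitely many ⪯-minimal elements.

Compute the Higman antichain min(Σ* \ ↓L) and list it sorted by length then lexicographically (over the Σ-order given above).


|Q|=17, |F|=8, |δ|=45 (9 ε).
min D↑ (9 st, q0=0, F={6}): 0:8→1,p→2,w→3 1:8→3,p→4,w→3 2:8→4,p→5,w→3 3:8→3,p→6,w→3 4:8→3,p→7,w→3 5:8→7,p→5,w→6 6:8→6,p→6,w→6 7:8→8,p→7,w→6 8:8→8,p→6,w→6 [Hopcroft].
'wp': run [15, 4, 2] end={s15,s6} rej; 2/2 single-dels accept.
'88p': |S_i|=[15, 12, 7, 5] end={s1,s15,s16,s6,s8} — reject; 3/3 del acc.
'ppw': |S_i|=[15, 12, 9, 2] end={s15,s6} rej; 3/3 del acc.
3 obstructions.

min(Σ*\↓L) = [wp, 88p, ppw].


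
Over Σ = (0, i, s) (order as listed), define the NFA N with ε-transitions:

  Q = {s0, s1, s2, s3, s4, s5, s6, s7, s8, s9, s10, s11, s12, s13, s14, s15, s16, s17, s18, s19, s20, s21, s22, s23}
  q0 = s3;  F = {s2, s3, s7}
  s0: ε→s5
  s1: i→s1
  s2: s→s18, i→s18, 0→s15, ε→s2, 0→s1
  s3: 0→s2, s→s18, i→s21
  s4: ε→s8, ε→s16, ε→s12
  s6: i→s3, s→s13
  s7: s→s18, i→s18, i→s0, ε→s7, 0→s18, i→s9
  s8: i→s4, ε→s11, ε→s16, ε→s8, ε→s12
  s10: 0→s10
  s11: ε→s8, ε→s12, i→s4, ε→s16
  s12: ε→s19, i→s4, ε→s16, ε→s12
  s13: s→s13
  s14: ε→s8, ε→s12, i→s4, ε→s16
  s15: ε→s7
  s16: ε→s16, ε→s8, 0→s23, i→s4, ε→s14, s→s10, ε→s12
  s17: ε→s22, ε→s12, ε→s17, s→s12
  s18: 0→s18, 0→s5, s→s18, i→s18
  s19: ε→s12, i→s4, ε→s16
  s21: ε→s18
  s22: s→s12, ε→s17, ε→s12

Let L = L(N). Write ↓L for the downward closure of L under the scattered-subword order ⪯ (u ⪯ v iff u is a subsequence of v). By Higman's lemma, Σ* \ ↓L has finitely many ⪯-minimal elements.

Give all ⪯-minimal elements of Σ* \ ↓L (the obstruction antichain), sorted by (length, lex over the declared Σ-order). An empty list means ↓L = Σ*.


min(Σ*\↓L) = [i, s, 000].

|Q|=24, |F|=3, |δ|=63 (32 ε).
min D↑ (4 st, q0=0, F={2}): 0:0→1,i→2,s→2 1:0→3,i→2,s→2 2:0→2,i→2,s→2 3:0→2,i→2,s→2 [Hopcroft].
'i': |S_i|=[10, 6] end={s0,s1,s18,s21,s5,s9} ∉↓L; 1/1 deletions ∈↓L.
's': |S_i|=[10, 2] end={s18,s5} rej; 1/1 single-dels accept.
'000': N↓-sim [10, 8, 7, 2] end={s18,s5} rej; 3/3 deletions ∈↓L.
3 minimals (antichain).


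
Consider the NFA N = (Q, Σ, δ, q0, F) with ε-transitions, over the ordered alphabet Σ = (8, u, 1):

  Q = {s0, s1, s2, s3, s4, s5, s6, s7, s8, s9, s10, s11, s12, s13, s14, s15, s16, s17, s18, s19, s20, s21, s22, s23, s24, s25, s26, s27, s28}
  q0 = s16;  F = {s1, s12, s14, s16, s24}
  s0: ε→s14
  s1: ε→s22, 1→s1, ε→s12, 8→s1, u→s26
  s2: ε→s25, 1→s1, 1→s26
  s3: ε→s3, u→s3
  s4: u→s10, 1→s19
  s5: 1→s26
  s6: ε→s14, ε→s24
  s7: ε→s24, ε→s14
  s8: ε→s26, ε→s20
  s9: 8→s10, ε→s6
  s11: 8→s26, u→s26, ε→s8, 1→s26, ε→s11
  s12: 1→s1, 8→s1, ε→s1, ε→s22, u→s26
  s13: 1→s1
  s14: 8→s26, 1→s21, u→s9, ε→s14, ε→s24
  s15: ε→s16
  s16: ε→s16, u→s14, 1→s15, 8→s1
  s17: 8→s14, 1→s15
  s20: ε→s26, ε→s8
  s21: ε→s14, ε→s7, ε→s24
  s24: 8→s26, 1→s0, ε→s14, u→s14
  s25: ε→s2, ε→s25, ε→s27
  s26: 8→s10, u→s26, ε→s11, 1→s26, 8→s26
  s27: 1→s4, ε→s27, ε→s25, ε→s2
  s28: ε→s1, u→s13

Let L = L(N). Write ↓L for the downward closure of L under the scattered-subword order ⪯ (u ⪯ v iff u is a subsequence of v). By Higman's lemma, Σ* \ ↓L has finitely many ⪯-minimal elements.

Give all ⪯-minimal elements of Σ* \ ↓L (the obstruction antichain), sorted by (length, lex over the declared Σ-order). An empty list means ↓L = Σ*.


|Q|=29, |F|=5, |δ|=68 (34 ε).
min D↑ (4 st, q0=0, F={3}): 0:8→1,u→2,1→0 1:8→1,u→3,1→1 2:8→3,u→2,1→2 3:8→3,u→3,1→3 [Hopcroft].
'8u': |S_i|=[17, 8, 5] end={s10,s11,s20,s26,s8} — reject; 2/2 del acc.
'u8': N↓-sim [17, 12, 5] end={s10,s11,s20,s26,s8} rej; 2/2 deletions ∈↓L.
2 minimals (antichain).

A = [8u, u8].


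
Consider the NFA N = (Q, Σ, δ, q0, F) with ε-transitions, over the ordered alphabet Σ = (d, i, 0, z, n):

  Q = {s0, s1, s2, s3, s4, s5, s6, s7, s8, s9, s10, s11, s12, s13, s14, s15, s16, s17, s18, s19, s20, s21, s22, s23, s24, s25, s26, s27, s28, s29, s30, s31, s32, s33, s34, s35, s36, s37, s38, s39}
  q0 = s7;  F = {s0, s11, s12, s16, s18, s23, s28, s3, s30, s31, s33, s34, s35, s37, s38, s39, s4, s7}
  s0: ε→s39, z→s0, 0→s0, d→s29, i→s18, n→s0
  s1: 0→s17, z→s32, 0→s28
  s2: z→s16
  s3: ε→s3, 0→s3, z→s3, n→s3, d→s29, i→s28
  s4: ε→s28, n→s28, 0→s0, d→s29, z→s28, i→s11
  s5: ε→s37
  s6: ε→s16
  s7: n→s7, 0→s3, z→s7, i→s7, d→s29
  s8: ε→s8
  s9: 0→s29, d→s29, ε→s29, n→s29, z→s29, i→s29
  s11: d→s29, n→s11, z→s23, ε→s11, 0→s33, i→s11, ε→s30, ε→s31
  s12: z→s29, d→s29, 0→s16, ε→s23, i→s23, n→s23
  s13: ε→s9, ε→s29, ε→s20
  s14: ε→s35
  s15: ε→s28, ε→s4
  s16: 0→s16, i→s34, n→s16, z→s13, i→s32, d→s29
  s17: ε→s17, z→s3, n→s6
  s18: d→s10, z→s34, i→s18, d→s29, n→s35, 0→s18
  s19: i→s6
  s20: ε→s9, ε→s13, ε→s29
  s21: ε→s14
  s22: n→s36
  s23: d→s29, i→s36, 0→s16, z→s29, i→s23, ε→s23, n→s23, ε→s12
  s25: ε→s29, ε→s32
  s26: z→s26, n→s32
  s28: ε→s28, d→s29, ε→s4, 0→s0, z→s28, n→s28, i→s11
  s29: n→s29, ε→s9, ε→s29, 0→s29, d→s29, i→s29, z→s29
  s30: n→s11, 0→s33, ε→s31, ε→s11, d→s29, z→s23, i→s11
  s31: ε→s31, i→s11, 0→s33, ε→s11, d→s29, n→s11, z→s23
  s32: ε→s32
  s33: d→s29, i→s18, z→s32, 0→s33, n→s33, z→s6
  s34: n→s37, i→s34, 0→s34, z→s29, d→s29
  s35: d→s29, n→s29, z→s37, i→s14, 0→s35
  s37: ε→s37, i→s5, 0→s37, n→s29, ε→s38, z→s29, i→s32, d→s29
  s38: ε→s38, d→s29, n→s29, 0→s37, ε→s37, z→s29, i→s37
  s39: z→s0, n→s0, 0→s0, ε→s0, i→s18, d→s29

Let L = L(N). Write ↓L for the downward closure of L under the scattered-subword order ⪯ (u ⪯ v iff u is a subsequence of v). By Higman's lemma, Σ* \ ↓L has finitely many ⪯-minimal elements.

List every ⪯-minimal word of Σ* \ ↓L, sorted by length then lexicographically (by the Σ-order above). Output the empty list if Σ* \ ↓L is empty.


|Q|=40, |F|=18, |δ|=155 (40 ε).
min D↑ (13 st, q0=0, F={1}): 0:d→1,i→0,0→2,z→0,n→0 1:d→1,i→1,0→1,z→1,n→1 2:d→1,i→3,0→2,z→2,n→2 3:d→1,i→4,0→5,z→3,n→3 4:d→1,i→4,0→6,z→7,n→4 5:d→1,i→8,0→5,z→5,n→5 6:d→1,i→8,0→6,z→9,n→6 7:d→1,i→7,0→9,z→1,n→7 8:d→1,i→8,0→8,z→10,n→11 9:d→1,i→10,0→9,z→1,n→9 10:d→1,i→10,0→10,z→1,n→12 11:d→1,i→11,0→11,z→12,n→1 12:d→1,i→12,0→12,z→1,n→1 [Hopcroft].
'd': |S_i|=[28, 3] end={s10,s29,s9} ∉↓L; 1/1 single-dels accept.
'0iizz': run [28, 27, 26, 22, 14, 4] end={s13,s20,s29,s9} rej; 5/5 del acc.
'0i0inn': |S_i|=[28, 27, 26, 18, 11, 8, 2] end={s29,s9} rej; 6/6 del acc.
3 minimals (antichain).

min(Σ*\↓L) = [d, 0iizz, 0i0inn].


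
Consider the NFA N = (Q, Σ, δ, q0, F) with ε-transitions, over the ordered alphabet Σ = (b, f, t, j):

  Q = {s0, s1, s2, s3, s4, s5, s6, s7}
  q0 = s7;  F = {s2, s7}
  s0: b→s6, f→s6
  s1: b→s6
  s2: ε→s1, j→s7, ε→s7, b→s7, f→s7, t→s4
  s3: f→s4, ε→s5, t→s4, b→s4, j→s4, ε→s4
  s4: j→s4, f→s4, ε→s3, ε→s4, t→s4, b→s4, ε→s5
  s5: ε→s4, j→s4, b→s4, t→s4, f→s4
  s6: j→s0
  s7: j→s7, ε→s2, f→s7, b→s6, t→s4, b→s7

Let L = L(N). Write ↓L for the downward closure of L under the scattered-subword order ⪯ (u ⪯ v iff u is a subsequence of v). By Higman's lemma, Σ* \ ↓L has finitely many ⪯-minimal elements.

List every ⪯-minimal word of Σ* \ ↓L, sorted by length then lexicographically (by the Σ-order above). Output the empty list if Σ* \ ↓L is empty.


A = [t].

|Q|=8, |F|=2, |δ|=34 (9 ε).
min D↑ (2 st, q0=0, F={1}): 0:b→0,f→0,t→1,j→0 1:b→1,f→1,t→1,j→1 [Hopcroft].
't': run [8, 3] end={s3,s4,s5} ∉↓L; 1/1 del acc.
1 words, ⪯-incomp.


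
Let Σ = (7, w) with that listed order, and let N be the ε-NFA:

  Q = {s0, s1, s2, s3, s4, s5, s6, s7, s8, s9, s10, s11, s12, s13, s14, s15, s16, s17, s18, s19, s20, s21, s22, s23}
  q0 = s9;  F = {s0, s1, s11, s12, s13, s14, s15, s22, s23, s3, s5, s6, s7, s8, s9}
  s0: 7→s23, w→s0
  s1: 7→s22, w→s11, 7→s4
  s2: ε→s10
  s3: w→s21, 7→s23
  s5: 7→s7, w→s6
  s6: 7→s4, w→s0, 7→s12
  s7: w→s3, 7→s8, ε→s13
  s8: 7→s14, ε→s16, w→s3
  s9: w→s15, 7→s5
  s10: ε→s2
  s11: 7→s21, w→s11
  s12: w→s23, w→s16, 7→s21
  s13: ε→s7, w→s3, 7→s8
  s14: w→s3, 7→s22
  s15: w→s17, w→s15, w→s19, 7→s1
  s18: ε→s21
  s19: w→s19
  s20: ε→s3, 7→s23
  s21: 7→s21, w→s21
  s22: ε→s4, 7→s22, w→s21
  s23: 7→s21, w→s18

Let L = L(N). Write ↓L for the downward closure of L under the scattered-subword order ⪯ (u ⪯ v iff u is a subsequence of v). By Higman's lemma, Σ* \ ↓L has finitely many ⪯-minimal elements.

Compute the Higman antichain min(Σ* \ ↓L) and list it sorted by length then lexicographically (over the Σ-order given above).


|Q|=24, |F|=15, |δ|=47 (8 ε).
min D↑ (15 st, q0=0, F={14}): 0:7→1,w→2 1:7→3,w→4 2:7→5,w→2 3:7→6,w→7 4:7→8,w→9 5:7→10,w→11 6:7→12,w→7 7:7→13,w→14 8:7→14,w→13 9:7→13,w→9 10:7→10,w→14 11:7→14,w→11 12:7→10,w→7 13:7→14,w→14 14:7→14,w→14 (ε-aug+det+¬).
'77ww': |S_i|=[21, 17, 12, 5, 2] end={s18,s21} ∉↓L; 4/4 single-dels accept.
'7w77': run [21, 17, 10, 6, 1] end={s21} rej; 4/4 del acc.
'w77w': |S_i|=[21, 15, 9, 3, 1] end={s21} — reject; 4/4 del acc.
'w7w7': |S_i|=[21, 15, 9, 5, 1] end={s21} — reject; 4/4 deletions ∈↓L.
'7ww7w': run [21, 17, 10, 6, 3, 2] end={s18,s21} — reject; 5/5 del acc.
'77777w': run [21, 17, 12, 9, 7, 5, 2] end={s18,s21} rej; 6/6 del acc.
6 words, ⪯-incomp.

A = [77ww, 7w77, w77w, w7w7, 7ww7w, 77777w].


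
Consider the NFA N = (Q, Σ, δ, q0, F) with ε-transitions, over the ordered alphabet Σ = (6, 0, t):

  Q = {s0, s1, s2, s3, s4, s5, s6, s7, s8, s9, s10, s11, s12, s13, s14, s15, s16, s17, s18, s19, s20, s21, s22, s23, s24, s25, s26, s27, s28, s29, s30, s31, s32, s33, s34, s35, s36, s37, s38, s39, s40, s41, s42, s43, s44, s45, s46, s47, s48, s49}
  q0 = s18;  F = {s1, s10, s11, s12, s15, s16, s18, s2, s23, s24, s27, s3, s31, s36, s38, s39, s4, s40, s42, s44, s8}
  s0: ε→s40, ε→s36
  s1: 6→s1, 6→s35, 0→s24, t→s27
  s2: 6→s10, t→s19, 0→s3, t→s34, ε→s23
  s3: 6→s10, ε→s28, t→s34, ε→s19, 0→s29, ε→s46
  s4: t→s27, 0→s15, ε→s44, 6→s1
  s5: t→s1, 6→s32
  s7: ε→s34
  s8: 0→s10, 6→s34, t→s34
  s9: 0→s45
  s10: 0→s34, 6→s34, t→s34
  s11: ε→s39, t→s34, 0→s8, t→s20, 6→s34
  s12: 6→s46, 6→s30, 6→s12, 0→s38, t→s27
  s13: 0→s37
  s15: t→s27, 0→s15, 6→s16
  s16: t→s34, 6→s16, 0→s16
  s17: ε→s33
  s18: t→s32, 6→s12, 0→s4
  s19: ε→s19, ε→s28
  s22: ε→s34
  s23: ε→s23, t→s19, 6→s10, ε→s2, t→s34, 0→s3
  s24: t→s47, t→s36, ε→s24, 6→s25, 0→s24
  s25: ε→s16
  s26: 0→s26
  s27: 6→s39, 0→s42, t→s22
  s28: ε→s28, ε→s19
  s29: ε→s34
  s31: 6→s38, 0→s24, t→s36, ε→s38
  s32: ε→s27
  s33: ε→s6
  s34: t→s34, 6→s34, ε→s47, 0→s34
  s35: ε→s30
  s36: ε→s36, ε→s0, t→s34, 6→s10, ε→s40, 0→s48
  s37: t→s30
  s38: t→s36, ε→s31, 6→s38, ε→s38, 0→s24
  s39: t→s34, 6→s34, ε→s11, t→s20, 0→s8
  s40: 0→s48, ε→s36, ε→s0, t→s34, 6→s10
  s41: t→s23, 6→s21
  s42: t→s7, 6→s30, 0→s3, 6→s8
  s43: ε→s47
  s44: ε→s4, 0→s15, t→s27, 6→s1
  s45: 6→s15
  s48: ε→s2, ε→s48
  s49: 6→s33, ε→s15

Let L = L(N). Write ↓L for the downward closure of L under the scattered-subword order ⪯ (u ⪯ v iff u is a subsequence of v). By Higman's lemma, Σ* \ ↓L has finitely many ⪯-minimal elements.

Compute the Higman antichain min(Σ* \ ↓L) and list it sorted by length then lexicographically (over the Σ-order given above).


|Q|=50, |F|=21, |δ|=123 (38 ε).
min D↑ (17 st, q0=0, F={9}): 0:6→1,0→2,t→3 1:6→1,0→4,t→3 2:6→5,0→6,t→3 3:6→7,0→8,t→9 4:6→4,0→10,t→11 5:6→5,0→10,t→3 6:6→12,0→6,t→3 7:6→9,0→13,t→9 8:6→13,0→14,t→9 9:6→9,0→9,t→9 10:6→12,0→10,t→11 11:6→15,0→16,t→9 12:6→12,0→12,t→9 13:6→9,0→15,t→9 14:6→15,0→9,t→9 15:6→9,0→9,t→9 16:6→15,0→14,t→9 (ε-aug+det+¬).
'tt': run [36, 24, 7] end={s19,s20,s22,s28,s34,s47,s7} rej; 2/2 deletions ∈↓L.
't66': run [36, 24, 8, 2] end={s34,s47} rej; 3/3 single-dels accept.
'006t': |S_i|=[36, 33, 27, 10, 3] end={s20,s34,s47} ∉↓L; 4/4 deletions ∈↓L.
't000': |S_i|=[36, 24, 15, 8, 3] end={s29,s34,s47} rej; 4/4 del acc.
'60t60': run [36, 31, 23, 15, 3, 2] end={s34,s47} ∉↓L; 5/5 single-dels accept.
5 words, ⪯-incomp.

A = [tt, t66, 006t, t000, 60t60].


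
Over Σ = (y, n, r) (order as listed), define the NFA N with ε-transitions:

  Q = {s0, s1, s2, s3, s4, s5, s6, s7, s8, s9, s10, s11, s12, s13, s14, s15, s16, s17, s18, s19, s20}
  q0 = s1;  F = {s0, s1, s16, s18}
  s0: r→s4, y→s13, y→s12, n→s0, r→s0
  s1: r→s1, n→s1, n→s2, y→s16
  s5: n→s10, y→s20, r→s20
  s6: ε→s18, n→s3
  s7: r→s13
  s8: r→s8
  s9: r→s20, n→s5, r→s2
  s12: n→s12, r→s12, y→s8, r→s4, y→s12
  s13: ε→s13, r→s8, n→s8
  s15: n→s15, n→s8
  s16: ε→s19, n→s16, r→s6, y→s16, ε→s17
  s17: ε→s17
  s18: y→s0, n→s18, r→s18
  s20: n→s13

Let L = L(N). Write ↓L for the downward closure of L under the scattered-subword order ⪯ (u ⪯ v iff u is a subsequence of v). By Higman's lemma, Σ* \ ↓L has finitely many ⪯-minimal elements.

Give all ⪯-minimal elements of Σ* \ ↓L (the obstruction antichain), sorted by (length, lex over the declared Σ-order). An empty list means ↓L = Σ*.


|Q|=21, |F|=4, |δ|=39 (5 ε).
min D↑ (5 st, q0=0, F={4}): 0:y→1,n→0,r→0 1:y→1,n→1,r→2 2:y→3,n→2,r→2 3:y→4,n→3,r→3 4:y→4,n→4,r→4.
'yryy': |S_i|=[13, 11, 8, 5, 4] end={s12,s13,s4,s8} — reject; 4/4 del acc.
1 words, ⪯-incomp.

A = [yryy].


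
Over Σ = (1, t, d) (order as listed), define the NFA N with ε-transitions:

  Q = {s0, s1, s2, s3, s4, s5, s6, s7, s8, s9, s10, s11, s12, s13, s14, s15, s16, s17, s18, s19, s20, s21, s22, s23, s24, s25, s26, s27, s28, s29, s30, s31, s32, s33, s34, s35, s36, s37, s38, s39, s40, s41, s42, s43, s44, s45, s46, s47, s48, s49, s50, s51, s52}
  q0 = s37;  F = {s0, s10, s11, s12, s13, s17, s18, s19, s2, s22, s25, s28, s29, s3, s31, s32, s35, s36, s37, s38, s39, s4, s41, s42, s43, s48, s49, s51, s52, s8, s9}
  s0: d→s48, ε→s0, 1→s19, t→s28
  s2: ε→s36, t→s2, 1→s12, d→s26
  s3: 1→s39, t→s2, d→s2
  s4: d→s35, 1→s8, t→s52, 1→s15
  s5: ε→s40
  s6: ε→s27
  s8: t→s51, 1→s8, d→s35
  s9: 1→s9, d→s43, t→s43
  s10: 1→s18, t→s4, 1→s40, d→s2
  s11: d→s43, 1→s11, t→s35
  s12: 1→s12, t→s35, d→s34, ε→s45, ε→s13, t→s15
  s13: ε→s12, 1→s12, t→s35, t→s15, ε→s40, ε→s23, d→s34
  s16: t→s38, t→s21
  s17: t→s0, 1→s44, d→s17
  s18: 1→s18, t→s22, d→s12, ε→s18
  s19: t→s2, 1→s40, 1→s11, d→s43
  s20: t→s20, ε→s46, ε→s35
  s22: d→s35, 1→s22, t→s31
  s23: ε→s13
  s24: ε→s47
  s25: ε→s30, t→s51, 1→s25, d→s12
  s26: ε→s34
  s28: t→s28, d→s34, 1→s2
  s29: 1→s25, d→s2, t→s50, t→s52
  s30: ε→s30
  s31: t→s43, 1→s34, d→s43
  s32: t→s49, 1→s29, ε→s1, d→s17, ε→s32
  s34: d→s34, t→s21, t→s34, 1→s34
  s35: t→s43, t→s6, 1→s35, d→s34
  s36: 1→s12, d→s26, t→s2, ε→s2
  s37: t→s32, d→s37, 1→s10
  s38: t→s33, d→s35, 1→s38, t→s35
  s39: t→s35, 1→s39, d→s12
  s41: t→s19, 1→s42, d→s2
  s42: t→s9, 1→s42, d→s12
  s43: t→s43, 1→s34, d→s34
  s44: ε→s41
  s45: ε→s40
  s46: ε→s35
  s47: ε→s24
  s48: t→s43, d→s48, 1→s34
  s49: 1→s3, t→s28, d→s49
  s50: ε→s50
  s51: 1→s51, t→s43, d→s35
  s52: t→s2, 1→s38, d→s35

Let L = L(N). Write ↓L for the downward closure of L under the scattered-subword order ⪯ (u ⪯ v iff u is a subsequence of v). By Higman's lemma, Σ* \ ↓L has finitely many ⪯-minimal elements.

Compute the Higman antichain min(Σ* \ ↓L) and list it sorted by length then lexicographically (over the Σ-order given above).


|Q|=53, |F|=31, |δ|=133 (25 ε).
min D↑ (30 st, q0=0, F={14}): 0:1→1,t→2,d→0 1:1→3,t→4,d→5 2:1→6,t→7,d→8 3:1→3,t→9,d→10 4:1→11,t→12,d→13 5:1→10,t→5,d→14 6:1→15,t→12,d→5 7:1→16,t→17,d→7 8:1→18,t→19,d→8 9:1→9,t→20,d→13 10:1→10,t→13,d→14 11:1→11,t→21,d→13 12:1→22,t→5,d→13 13:1→13,t→23,d→14 14:1→14,t→14,d→14 15:1→15,t→21,d→10 16:1→24,t→5,d→5 17:1→5,t→17,d→14 18:1→25,t→26,d→5 19:1→26,t→17,d→27 20:1→14,t→23,d→23 21:1→21,t→23,d→13 22:1→22,t→13,d→13 23:1→14,t→23,d→14 24:1→24,t→13,d→10 25:1→25,t→28,d→10 26:1→29,t→5,d→23 27:1→14,t→23,d→27 28:1→28,t→23,d→23 29:1→29,t→13,d→23.
'1dd': |S_i|=[45, 37, 15, 3] end={s21,s26,s34} ∉↓L; 3/3 del acc.
'tttd': |S_i|=[45, 42, 30, 17, 3] end={s21,s26,s34} — reject; 4/4 del acc.
'11tt1': N↓-sim [45, 37, 25, 12, 6, 2] end={s21,s34} rej; 5/5 del acc.
'1tdt1': N↓-sim [45, 37, 27, 7, 5, 2] end={s21,s34} ∉↓L; 5/5 single-dels accept.
'tdtd1': N↓-sim [45, 42, 28, 21, 5, 2] end={s21,s34} ∉↓L; 5/5 del acc.
5 obstructions.

A = [1dd, tttd, 11tt1, 1tdt1, tdtd1].
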